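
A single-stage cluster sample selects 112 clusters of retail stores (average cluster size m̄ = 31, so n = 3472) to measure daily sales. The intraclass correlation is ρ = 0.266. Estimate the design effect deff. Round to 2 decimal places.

deff = 1 + (31 − 1)·0.266 = 1 + 7.98 = 8.98.

8.98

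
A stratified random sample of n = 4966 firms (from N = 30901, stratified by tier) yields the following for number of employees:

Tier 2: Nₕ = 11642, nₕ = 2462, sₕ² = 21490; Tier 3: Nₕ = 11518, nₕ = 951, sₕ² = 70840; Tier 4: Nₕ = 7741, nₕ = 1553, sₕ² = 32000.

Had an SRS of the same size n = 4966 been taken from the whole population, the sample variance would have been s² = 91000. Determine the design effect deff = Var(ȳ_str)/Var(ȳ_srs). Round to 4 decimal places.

0.7481

Var(ȳ_str) = Σ Wₕ²(1−fₕ)sₕ²/nₕ with Wₕ = Nₕ/30901:
  Tier 2: (11642/30901)²·(1−2462/11642)·21490/2462 = 0.97695278
  Tier 3: (11518/30901)²·(1−951/11518)·70840/951 = 9.494711
  Tier 4: (7741/30901)²·(1−1553/7741)·32000/1553 = 1.0336674
  → Var(ȳ_str) = 11.505331.
Var(ȳ_srs) = (1 − 4966/30901)·91000/4966 = 15.379719.
deff = 11.505331 / 15.379719 = 0.7481.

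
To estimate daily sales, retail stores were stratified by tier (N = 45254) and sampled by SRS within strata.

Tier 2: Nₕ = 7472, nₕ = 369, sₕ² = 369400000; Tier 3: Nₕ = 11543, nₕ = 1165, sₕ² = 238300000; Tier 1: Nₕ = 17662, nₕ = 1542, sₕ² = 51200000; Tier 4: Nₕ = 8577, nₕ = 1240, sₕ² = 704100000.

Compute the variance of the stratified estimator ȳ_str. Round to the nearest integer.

59973

Var(ȳ_str) = Σₕ Wₕ²(1 − fₕ)sₕ²/nₕ with Wₕ = Nₕ/N, N = 45254.
Tier 2: Wₕ = 0.16511248; term = 0.16511248²·(1 − 0.04938437)·369400000/369 = 25943.9.
Tier 3: Wₕ = 0.25507137; term = 0.25507137²·(1 − 0.10092697)·238300000/1165 = 11965.106.
Tier 1: Wₕ = 0.39028594; term = 0.39028594²·(1 − 0.08730608)·51200000/1542 = 4616.1144.
Tier 4: Wₕ = 0.18953021; term = 0.18953021²·(1 − 0.14457269)·704100000/1240 = 17448.281.
Sum = 59973.401.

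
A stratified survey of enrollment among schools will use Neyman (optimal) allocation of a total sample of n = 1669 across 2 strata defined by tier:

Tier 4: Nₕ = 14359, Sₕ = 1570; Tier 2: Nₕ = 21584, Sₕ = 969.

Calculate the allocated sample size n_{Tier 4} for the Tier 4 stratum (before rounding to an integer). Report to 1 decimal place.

865.8

Neyman allocation: nₕ = n·NₕSₕ / Σⱼ NⱼSⱼ.
Σ NⱼSⱼ = 14359·1570 + 21584·969 = 4.3458526 × 10^7.
n_{Tier 4} = 1669·14359·1570 / (4.3458526 × 10^7) = 865.8.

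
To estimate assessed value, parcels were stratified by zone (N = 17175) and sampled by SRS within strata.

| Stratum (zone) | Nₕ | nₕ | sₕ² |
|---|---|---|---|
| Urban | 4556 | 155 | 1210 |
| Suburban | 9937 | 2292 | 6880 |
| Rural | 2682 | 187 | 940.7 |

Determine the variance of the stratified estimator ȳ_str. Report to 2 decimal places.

1.42

Var(ȳ_str) = Σₕ Wₕ²(1 − fₕ)sₕ²/nₕ with Wₕ = Nₕ/N, N = 17175.
Urban: Wₕ = 0.26526929; term = 0.26526929²·(1 − 0.03402107)·1210/155 = 0.53063423.
Suburban: Wₕ = 0.57857351; term = 0.57857351²·(1 − 0.23065311)·6880/2292 = 0.77305984.
Rural: Wₕ = 0.15615721; term = 0.15615721²·(1 − 0.06972409)·940.7/187 = 0.11411569.
Sum = 1.4178098.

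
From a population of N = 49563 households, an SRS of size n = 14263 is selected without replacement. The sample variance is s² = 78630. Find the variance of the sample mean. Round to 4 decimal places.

3.9264

Under SRS without replacement, Var(ȳ) = (1 − f)·s²/n with f = n/N = 14263/49563 = 0.28777515.
Var(ȳ) = (1 − 0.28777515)·78630/14263 = 0.71222485·5.5128655 = 3.9263997.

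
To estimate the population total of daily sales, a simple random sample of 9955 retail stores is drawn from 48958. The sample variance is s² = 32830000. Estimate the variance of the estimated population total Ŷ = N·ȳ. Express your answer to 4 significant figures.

Var(Ŷ) = N²·Var(ȳ) = N²·(1 − n/N)·s²/n.
f = 9955/48958 = 0.20333755; Var(ȳ) = 0.79666245·32830000/9955 = 2627.2655.
Var(Ŷ) = 48958² · 2627.2655 = 6.2972553 × 10^12.

6.297 × 10^12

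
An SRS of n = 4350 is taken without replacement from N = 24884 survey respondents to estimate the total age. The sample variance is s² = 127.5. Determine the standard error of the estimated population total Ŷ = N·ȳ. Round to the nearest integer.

Var(Ŷ) = N²·Var(ȳ) = N²·(1 − n/N)·s²/n.
f = 4350/24884 = 0.17481112; Var(ȳ) = 0.82518888·127.5/4350 = 0.024186571.
Var(Ŷ) = 24884² · 0.024186571 = 1.497665 × 10^7.
SE(Ŷ) = √(1.497665 × 10^7) = 3870.

3870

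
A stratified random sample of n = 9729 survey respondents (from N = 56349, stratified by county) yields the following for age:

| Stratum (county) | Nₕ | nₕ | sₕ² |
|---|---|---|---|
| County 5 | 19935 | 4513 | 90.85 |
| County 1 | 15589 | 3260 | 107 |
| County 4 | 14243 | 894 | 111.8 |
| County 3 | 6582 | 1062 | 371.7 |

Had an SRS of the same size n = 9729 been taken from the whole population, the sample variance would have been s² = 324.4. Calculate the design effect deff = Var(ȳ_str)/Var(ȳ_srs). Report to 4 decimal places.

Var(ȳ_str) = Σ Wₕ²(1−fₕ)sₕ²/nₕ with Wₕ = Nₕ/56349:
  County 5: (19935/56349)²·(1−4513/19935)·90.85/4513 = 0.0019491448
  County 1: (15589/56349)²·(1−3260/15589)·107/3260 = 0.0019867346
  County 4: (14243/56349)²·(1−894/14243)·111.8/894 = 0.0074882798
  County 3: (6582/56349)²·(1−1062/6582)·371.7/1062 = 0.0040049083
  → Var(ȳ_str) = 0.015429068.
Var(ȳ_srs) = (1 − 9729/56349)·324.4/9729 = 0.027586633.
deff = 0.015429068 / 0.027586633 = 0.5593.

0.5593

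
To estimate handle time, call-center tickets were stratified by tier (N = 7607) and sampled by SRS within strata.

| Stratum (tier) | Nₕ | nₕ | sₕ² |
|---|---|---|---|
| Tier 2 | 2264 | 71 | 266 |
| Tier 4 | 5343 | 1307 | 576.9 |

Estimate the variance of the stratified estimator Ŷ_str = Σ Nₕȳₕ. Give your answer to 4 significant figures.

Var(Ŷ_str) = Σₕ Nₕ²(1 − fₕ)sₕ²/nₕ.
Tier 2: 2264²·(1 − 71/2264)·266/71 = 1.8601088 × 10^7.
Tier 4: 5343²·(1 − 1307/5343)·576.9/1307 = 9.5183415 × 10^6.
Sum = 2.811943 × 10^7.

2.812 × 10^7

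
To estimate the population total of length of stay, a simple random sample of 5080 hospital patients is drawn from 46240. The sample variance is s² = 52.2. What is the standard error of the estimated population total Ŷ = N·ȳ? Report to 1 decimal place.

4422.3

Var(Ŷ) = N²·Var(ȳ) = N²·(1 − n/N)·s²/n.
f = 5080/46240 = 0.10986159; Var(ȳ) = 0.89013841·52.2/5080 = 0.0091466978.
Var(Ŷ) = 46240² · 0.0091466978 = 1.9556898 × 10^7.
SE(Ŷ) = √(1.9556898 × 10^7) = 4422.3.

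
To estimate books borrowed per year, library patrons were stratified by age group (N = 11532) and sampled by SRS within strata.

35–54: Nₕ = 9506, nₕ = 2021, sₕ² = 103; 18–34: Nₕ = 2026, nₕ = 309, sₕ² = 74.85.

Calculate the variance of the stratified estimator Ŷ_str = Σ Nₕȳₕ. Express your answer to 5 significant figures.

Var(Ŷ_str) = Σₕ Nₕ²(1 − fₕ)sₕ²/nₕ.
35–54: 9506²·(1 − 2021/9506)·103/2021 = 3.6262732 × 10^6.
18–34: 2026²·(1 − 309/2026)·74.85/309 = 842641.92.
Sum = 4.4689151 × 10^6.

4.4689 × 10^6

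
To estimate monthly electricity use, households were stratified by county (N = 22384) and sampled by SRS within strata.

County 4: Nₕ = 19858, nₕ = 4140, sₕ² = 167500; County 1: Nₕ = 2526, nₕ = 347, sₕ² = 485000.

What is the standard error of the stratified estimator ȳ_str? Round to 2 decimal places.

Var(ȳ_str) = Σₕ Wₕ²(1 − fₕ)sₕ²/nₕ with Wₕ = Nₕ/N, N = 22384.
County 4: Wₕ = 0.88715154; term = 0.88715154²·(1 − 0.20848021)·167500/4140 = 25.204139.
County 1: Wₕ = 0.11284846; term = 0.11284846²·(1 − 0.13737134)·485000/347 = 15.354209.
Sum = 40.558348.
SE = √(40.558348) = 6.37.

6.37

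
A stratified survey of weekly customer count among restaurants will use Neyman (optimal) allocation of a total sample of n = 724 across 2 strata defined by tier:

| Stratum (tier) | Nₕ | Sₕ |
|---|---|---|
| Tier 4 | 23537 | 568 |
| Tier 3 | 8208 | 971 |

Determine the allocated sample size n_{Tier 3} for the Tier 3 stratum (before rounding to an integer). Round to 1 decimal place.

Neyman allocation: nₕ = n·NₕSₕ / Σⱼ NⱼSⱼ.
Σ NⱼSⱼ = 23537·568 + 8208·971 = 2.1338984 × 10^7.
n_{Tier 3} = 724·8208·971 / (2.1338984 × 10^7) = 270.4.

270.4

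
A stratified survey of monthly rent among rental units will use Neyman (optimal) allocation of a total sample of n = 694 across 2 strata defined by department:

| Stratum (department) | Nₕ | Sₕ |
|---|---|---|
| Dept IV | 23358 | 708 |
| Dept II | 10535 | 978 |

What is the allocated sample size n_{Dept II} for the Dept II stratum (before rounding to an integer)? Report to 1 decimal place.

266.4

Neyman allocation: nₕ = n·NₕSₕ / Σⱼ NⱼSⱼ.
Σ NⱼSⱼ = 23358·708 + 10535·978 = 2.6840694 × 10^7.
n_{Dept II} = 694·10535·978 / (2.6840694 × 10^7) = 266.4.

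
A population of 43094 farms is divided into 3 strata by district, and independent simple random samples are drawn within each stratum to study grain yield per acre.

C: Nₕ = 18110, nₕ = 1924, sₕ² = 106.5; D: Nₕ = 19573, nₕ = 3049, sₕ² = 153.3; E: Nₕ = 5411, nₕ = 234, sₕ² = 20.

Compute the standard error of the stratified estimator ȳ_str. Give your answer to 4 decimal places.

Var(ȳ_str) = Σₕ Wₕ²(1 − fₕ)sₕ²/nₕ with Wₕ = Nₕ/N, N = 43094.
C: Wₕ = 0.42024412; term = 0.42024412²·(1 − 0.10623965)·106.5/1924 = 0.0087371323.
D: Wₕ = 0.45419316; term = 0.45419316²·(1 − 0.15577581)·153.3/3049 = 0.0087563618.
E: Wₕ = 0.12556272; term = 0.12556272²·(1 − 0.04324524)·20/234 = 0.0012892473.
Sum = 0.018782741.
SE = √(0.018782741) = 0.1371.

0.1371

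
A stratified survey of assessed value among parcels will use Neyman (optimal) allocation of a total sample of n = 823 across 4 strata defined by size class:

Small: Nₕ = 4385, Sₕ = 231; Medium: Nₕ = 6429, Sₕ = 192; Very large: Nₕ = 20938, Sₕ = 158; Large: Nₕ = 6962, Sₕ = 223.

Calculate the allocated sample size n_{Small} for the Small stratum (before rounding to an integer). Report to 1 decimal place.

Neyman allocation: nₕ = n·NₕSₕ / Σⱼ NⱼSⱼ.
Σ NⱼSⱼ = 4385·231 + 6429·192 + 20938·158 + 6962·223 = 7.108033 × 10^6.
n_{Small} = 823·4385·231 / (7.108033 × 10^6) = 117.3.

117.3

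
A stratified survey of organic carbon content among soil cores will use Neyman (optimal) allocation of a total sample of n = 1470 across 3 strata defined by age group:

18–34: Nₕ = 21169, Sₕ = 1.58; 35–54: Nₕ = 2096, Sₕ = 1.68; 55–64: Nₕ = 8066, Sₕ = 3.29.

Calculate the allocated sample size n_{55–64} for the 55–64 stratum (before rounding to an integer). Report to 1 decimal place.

Neyman allocation: nₕ = n·NₕSₕ / Σⱼ NⱼSⱼ.
Σ NⱼSⱼ = 21169·1.58 + 2096·1.68 + 8066·3.29 = 63505.44.
n_{55–64} = 1470·8066·3.29 / 63505.44 = 614.3.

614.3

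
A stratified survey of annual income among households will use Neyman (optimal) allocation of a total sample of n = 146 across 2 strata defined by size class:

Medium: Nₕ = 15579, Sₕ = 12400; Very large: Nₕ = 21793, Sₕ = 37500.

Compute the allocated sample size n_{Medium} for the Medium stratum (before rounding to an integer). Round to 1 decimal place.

Neyman allocation: nₕ = n·NₕSₕ / Σⱼ NⱼSⱼ.
Σ NⱼSⱼ = 15579·12400 + 21793·37500 = 1.0104171 × 10^9.
n_{Medium} = 146·15579·12400 / (1.0104171 × 10^9) = 27.9.

27.9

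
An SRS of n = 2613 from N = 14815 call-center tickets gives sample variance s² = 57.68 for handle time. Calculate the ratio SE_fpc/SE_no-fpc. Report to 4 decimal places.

0.9075

f = n/N = 2613/14815 = 0.17637530.
SE_no-fpc = √(s²/n) = 0.14857404; SE_fpc = √((1−f)s²/n) = 0.13483654.
Ratio = √(1−f) = 0.90753772.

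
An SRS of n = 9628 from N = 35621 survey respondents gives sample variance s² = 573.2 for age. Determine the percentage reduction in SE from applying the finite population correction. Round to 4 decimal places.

f = n/N = 9628/35621 = 0.27029000.
SE_no-fpc = √(s²/n) = 0.24399732; SE_fpc = √((1−f)s²/n) = 0.20842999.
Ratio = √(1−f) = 0.85423065. Reduction = 100·(1 − 0.85423065) = 14.5769%.

14.5769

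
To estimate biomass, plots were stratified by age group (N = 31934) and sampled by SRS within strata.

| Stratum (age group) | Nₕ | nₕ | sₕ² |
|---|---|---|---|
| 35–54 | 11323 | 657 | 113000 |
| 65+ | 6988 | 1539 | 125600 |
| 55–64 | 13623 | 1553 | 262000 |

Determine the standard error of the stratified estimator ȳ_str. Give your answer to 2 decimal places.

7.11

Var(ȳ_str) = Σₕ Wₕ²(1 − fₕ)sₕ²/nₕ with Wₕ = Nₕ/N, N = 31934.
35–54: Wₕ = 0.35457506; term = 0.35457506²·(1 − 0.05802349)·113000/657 = 20.368991.
65+: Wₕ = 0.21882633; term = 0.21882633²·(1 − 0.22023469)·125600/1539 = 3.0472921.
55–64: Wₕ = 0.42659861; term = 0.42659861²·(1 − 0.11399839)·262000/1553 = 27.202149.
Sum = 50.618432.
SE = √(50.618432) = 7.11.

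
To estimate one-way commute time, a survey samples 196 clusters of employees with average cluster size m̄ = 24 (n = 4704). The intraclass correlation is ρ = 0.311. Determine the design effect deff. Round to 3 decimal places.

deff = 1 + (24 − 1)·0.311 = 1 + 7.153 = 8.153.

8.153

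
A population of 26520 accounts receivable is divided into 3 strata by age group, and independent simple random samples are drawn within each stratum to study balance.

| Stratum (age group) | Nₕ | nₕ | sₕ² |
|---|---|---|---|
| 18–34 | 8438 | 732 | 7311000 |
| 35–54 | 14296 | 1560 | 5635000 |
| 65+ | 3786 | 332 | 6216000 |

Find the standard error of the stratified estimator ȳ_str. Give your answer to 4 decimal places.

46.9749

Var(ȳ_str) = Σₕ Wₕ²(1 − fₕ)sₕ²/nₕ with Wₕ = Nₕ/N, N = 26520.
18–34: Wₕ = 0.31817496; term = 0.31817496²·(1 − 0.08675041)·7311000/732 = 923.3943.
35–54: Wₕ = 0.53906486; term = 0.53906486²·(1 − 0.10912143)·5635000/1560 = 935.12544.
65+: Wₕ = 0.14276018; term = 0.14276018²·(1 − 0.08769149)·6216000/332 = 348.11988.
Sum = 2206.6396.
SE = √(2206.6396) = 46.9749.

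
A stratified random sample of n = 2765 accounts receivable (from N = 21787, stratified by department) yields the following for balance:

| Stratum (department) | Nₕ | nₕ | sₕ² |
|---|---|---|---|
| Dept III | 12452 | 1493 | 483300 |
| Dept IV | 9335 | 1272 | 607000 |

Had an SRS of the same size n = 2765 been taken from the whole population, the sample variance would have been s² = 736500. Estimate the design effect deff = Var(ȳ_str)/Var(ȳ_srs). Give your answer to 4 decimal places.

Var(ȳ_str) = Σ Wₕ²(1−fₕ)sₕ²/nₕ with Wₕ = Nₕ/21787:
  Dept III: (12452/21787)²·(1−1493/12452)·483300/1493 = 93.061952
  Dept IV: (9335/21787)²·(1−1272/9335)·607000/1272 = 75.668948
  → Var(ȳ_str) = 168.7309.
Var(ȳ_srs) = (1 − 2765/21787)·736500/2765 = 232.56072.
deff = 168.7309 / 232.56072 = 0.7255.

0.7255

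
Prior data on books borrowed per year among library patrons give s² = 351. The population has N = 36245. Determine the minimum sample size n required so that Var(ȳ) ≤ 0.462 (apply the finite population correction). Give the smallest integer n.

Without fpc, n₀ = s²/D = 351/0.462 = 759.7403.
With fpc, (1 − n/N)·s²/n ≤ D requires n ≥ n₀/(1 + n₀/N) = 759.7403/(1 + 759.7403/36245) = 744.1422.
Rounding up, n = 745.

745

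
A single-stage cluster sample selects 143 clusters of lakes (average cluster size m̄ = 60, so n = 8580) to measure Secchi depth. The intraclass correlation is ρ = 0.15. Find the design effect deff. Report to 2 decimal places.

deff = 1 + (60 − 1)·0.15 = 1 + 8.85 = 9.85.

9.85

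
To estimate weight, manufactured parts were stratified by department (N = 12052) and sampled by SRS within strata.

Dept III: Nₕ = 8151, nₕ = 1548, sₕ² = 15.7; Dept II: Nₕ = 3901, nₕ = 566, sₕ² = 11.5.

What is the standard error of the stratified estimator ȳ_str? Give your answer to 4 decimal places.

Var(ȳ_str) = Σₕ Wₕ²(1 − fₕ)sₕ²/nₕ with Wₕ = Nₕ/N, N = 12052.
Dept III: Wₕ = 0.67631928; term = 0.67631928²·(1 − 0.18991535)·15.7/1548 = 0.0037580507.
Dept II: Wₕ = 0.32368072; term = 0.32368072²·(1 − 0.14509100)·11.5/566 = 0.0018198473.
Sum = 0.005577898.
SE = √(0.005577898) = 0.0747.

0.0747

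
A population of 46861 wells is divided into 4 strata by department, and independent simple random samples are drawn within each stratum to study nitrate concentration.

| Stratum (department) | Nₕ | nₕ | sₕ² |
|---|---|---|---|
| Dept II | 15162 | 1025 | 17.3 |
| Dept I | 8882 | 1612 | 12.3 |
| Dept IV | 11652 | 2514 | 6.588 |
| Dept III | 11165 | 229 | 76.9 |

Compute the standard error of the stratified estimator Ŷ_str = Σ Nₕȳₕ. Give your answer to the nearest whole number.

6737

Var(Ŷ_str) = Σₕ Nₕ²(1 − fₕ)sₕ²/nₕ.
Dept II: 15162²·(1 − 1025/15162)·17.3/1025 = 3.6177286 × 10^6.
Dept I: 8882²·(1 − 1612/8882)·12.3/1612 = 492703.05.
Dept IV: 11652²·(1 − 2514/11652)·6.588/2514 = 279022.96.
Dept III: 11165²·(1 − 229/11165)·76.9/229 = 4.1002287 × 10^7.
Sum = 4.5391742 × 10^7.
SE = √(4.5391742 × 10^7) = 6737.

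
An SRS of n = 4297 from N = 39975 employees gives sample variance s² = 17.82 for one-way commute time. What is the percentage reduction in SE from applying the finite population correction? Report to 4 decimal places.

5.5274

f = n/N = 4297/39975 = 0.10749218.
SE_no-fpc = √(s²/n) = 0.064397821; SE_fpc = √((1−f)s²/n) = 0.060838316.
Ratio = √(1−f) = 0.94472632. Reduction = 100·(1 − 0.94472632) = 5.5274%.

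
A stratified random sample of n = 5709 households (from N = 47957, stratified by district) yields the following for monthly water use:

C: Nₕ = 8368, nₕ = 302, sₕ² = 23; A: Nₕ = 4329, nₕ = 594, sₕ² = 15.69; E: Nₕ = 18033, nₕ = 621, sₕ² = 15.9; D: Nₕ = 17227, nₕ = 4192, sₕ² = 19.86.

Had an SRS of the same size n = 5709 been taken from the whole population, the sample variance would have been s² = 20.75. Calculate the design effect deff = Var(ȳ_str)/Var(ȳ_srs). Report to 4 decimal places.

Var(ȳ_str) = Σ Wₕ²(1−fₕ)sₕ²/nₕ with Wₕ = Nₕ/47957:
  C: (8368/47957)²·(1−302/8368)·23/302 = 0.002235099
  A: (4329/47957)²·(1−594/4329)·15.69/594 = 1.8569947 × 10^-4
  E: (18033/47957)²·(1−621/18033)·15.9/621 = 0.0034955712
  D: (17227/47957)²·(1−4192/17227)·19.86/4192 = 4.62567 × 10^-4
  → Var(ȳ_str) = 0.0063789367.
Var(ȳ_srs) = (1 − 5709/47957)·20.75/5709 = 0.0032019327.
deff = 0.0063789367 / 0.0032019327 = 1.9922.

1.9922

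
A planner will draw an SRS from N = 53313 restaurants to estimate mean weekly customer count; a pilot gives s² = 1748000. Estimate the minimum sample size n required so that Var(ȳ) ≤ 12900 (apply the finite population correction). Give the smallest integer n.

Without fpc, n₀ = s²/D = 1748000/12900 = 135.5039.
With fpc, (1 − n/N)·s²/n ≤ D requires n ≥ n₀/(1 + n₀/N) = 135.5039/(1 + 135.5039/53313) = 135.1604.
Rounding up, n = 136.

136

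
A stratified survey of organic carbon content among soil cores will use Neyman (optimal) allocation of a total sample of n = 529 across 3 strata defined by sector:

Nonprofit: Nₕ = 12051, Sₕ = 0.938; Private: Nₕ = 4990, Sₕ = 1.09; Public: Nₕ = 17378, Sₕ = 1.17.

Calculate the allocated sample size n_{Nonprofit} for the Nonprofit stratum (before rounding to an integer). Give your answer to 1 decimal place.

161.3

Neyman allocation: nₕ = n·NₕSₕ / Σⱼ NⱼSⱼ.
Σ NⱼSⱼ = 12051·0.938 + 4990·1.09 + 17378·1.17 = 37075.198.
n_{Nonprofit} = 529·12051·0.938 / 37075.198 = 161.3.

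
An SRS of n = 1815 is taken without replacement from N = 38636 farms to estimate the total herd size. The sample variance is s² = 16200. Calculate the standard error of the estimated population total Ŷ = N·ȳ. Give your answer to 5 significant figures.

Var(Ŷ) = N²·Var(ȳ) = N²·(1 − n/N)·s²/n.
f = 1815/38636 = 0.04697691; Var(ȳ) = 0.95302309·16200/1815 = 8.5063218.
Var(Ŷ) = 38636² · 8.5063218 = 1.2697731 × 10^10.
SE(Ŷ) = √(1.2697731 × 10^10) = 112680.

112680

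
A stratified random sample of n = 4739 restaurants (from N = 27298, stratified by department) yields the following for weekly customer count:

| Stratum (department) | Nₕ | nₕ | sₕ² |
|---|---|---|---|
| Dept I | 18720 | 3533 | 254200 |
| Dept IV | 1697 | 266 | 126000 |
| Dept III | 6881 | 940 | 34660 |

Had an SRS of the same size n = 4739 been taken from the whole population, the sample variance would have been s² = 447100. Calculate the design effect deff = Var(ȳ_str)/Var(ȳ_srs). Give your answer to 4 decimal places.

0.3978

Var(ȳ_str) = Σ Wₕ²(1−fₕ)sₕ²/nₕ with Wₕ = Nₕ/27298:
  Dept I: (18720/27298)²·(1−3533/18720)·254200/3533 = 27.450363
  Dept IV: (1697/27298)²·(1−266/1697)·126000/266 = 1.5436496
  Dept III: (6881/27298)²·(1−940/6881)·34660/940 = 2.022787
  → Var(ȳ_str) = 31.0168.
Var(ȳ_srs) = (1 − 4739/27298)·447100/4739 = 77.966309.
deff = 31.0168 / 77.966309 = 0.3978.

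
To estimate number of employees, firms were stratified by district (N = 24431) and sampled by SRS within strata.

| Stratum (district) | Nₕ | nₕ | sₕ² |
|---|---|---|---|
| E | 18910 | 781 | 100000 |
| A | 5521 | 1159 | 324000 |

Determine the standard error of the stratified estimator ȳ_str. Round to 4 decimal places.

Var(ȳ_str) = Σₕ Wₕ²(1 − fₕ)sₕ²/nₕ with Wₕ = Nₕ/N, N = 24431.
E: Wₕ = 0.77401662; term = 0.77401662²·(1 − 0.04130090)·100000/781 = 73.541394.
A: Wₕ = 0.22598338; term = 0.22598338²·(1 − 0.20992574)·324000/1159 = 11.279309.
Sum = 84.820703.
SE = √(84.820703) = 9.2098.

9.2098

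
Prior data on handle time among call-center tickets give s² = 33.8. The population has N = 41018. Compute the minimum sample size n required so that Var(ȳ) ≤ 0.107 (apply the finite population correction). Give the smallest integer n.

Without fpc, n₀ = s²/D = 33.8/0.107 = 315.8879.
With fpc, (1 − n/N)·s²/n ≤ D requires n ≥ n₀/(1 + n₀/N) = 315.8879/(1 + 315.8879/41018) = 313.4738.
Rounding up, n = 314.

314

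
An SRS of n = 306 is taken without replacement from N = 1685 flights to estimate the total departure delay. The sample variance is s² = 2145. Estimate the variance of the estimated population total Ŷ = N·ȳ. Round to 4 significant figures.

Var(Ŷ) = N²·Var(ȳ) = N²·(1 − n/N)·s²/n.
f = 306/1685 = 0.18160237; Var(ȳ) = 0.81839763·2145/306 = 5.7368069.
Var(Ŷ) = 1685² · 5.7368069 = 1.6288086 × 10^7.

1.629 × 10^7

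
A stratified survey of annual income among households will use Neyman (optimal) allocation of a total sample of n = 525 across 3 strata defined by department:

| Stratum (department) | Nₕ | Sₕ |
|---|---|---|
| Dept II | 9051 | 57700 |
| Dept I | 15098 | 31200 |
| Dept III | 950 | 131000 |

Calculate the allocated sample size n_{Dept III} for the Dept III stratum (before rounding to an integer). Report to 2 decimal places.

Neyman allocation: nₕ = n·NₕSₕ / Σⱼ NⱼSⱼ.
Σ NⱼSⱼ = 9051·57700 + 15098·31200 + 950·131000 = 1.1177503 × 10^9.
n_{Dept III} = 525·950·131000 / (1.1177503 × 10^9) = 58.45.

58.45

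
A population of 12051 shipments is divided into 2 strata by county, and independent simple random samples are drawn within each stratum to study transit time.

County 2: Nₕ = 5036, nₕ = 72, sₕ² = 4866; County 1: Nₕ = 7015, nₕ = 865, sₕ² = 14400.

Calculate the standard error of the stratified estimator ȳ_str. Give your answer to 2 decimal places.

Var(ȳ_str) = Σₕ Wₕ²(1 − fₕ)sₕ²/nₕ with Wₕ = Nₕ/N, N = 12051.
County 2: Wₕ = 0.41789063; term = 0.41789063²·(1 − 0.01429706)·4866/72 = 11.633514.
County 1: Wₕ = 0.58210937; term = 0.58210937²·(1 − 0.12330720)·14400/865 = 4.945418.
Sum = 16.578932.
SE = √(16.578932) = 4.07.

4.07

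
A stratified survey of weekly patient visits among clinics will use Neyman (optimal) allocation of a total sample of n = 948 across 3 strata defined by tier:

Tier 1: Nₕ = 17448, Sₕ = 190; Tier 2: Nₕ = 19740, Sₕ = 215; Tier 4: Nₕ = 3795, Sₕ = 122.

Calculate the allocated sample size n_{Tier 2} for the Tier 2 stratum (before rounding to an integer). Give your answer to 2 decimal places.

Neyman allocation: nₕ = n·NₕSₕ / Σⱼ NⱼSⱼ.
Σ NⱼSⱼ = 17448·190 + 19740·215 + 3795·122 = 8.02221 × 10^6.
n_{Tier 2} = 948·19740·215 / (8.02221 × 10^6) = 501.53.

501.53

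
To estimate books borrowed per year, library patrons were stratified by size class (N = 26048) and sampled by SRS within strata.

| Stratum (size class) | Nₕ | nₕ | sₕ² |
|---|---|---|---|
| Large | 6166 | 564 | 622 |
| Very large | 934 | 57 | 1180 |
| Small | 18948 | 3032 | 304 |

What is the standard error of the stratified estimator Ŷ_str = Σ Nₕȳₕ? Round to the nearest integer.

9235

Var(Ŷ_str) = Σₕ Nₕ²(1 − fₕ)sₕ²/nₕ.
Large: 6166²·(1 − 564/6166)·622/564 = 3.8094116 × 10^7.
Very large: 934²·(1 − 57/934)·1180/57 = 1.695718 × 10^7.
Small: 18948²·(1 − 3032/18948)·304/3032 = 3.0237208 × 10^7.
Sum = 8.5288504 × 10^7.
SE = √(8.5288504 × 10^7) = 9235.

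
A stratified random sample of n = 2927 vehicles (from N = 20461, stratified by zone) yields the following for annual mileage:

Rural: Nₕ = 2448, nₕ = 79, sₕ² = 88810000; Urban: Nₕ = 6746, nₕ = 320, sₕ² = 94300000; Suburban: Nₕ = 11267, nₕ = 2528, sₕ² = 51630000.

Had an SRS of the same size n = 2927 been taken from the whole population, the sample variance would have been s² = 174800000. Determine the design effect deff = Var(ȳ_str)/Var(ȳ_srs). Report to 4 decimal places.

0.9944

Var(ȳ_str) = Σ Wₕ²(1−fₕ)sₕ²/nₕ with Wₕ = Nₕ/20461:
  Rural: (2448/20461)²·(1−79/2448)·88810000/79 = 15572.471
  Urban: (6746/20461)²·(1−320/6746)·94300000/320 = 30513.713
  Suburban: (11267/20461)²·(1−2528/11267)·51630000/2528 = 4803.3184
  → Var(ȳ_str) = 50889.502.
Var(ȳ_srs) = (1 − 2927/20461)·174800000/2927 = 51176.768.
deff = 50889.502 / 51176.768 = 0.9944.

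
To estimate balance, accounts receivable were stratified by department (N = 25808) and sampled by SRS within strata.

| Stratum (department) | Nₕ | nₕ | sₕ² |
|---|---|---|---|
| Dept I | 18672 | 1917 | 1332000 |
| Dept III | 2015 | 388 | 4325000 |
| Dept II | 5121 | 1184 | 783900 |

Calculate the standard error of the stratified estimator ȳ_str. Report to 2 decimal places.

20.03

Var(ȳ_str) = Σₕ Wₕ²(1 − fₕ)sₕ²/nₕ with Wₕ = Nₕ/N, N = 25808.
Dept I: Wₕ = 0.72349659; term = 0.72349659²·(1 − 0.10266710)·1332000/1917 = 326.36884.
Dept III: Wₕ = 0.07807657; term = 0.07807657²·(1 − 0.19255583)·4325000/388 = 54.86663.
Dept II: Wₕ = 0.19842684; term = 0.19842684²·(1 − 0.23120484)·783900/1184 = 20.041049.
Sum = 401.27652.
SE = √(401.27652) = 20.03.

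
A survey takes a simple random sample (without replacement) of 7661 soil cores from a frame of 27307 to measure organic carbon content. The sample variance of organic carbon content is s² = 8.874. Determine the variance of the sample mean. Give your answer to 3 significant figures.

Under SRS without replacement, Var(ȳ) = (1 − f)·s²/n with f = n/N = 7661/27307 = 0.28055077.
Var(ȳ) = (1 − 0.28055077)·8.874/7661 = 0.71944923·0.0011583344 = 8.333628 × 10^-4.

8.33 × 10^-4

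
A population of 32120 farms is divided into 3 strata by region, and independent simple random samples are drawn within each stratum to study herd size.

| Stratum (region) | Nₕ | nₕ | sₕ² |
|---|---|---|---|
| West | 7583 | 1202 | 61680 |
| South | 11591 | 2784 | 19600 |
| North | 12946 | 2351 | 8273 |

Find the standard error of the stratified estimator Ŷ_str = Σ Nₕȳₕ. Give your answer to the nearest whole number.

60698

Var(Ŷ_str) = Σₕ Nₕ²(1 − fₕ)sₕ²/nₕ.
West: 7583²·(1 − 1202/7583)·61680/1202 = 2.4829599 × 10^9.
South: 11591²·(1 − 2784/11591)·19600/2784 = 7.186803 × 10^8.
North: 12946²·(1 − 2351/12946)·8273/2351 = 4.8266628 × 10^8.
Sum = 3.6843065 × 10^9.
SE = √(3.6843065 × 10^9) = 60698.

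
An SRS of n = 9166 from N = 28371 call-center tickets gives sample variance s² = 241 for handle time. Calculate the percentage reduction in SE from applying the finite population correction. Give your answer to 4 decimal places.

17.7246

f = n/N = 9166/28371 = 0.32307638.
SE_no-fpc = √(s²/n) = 0.16215061; SE_fpc = √((1−f)s²/n) = 0.13341001.
Ratio = √(1−f) = 0.82275368. Reduction = 100·(1 − 0.82275368) = 17.7246%.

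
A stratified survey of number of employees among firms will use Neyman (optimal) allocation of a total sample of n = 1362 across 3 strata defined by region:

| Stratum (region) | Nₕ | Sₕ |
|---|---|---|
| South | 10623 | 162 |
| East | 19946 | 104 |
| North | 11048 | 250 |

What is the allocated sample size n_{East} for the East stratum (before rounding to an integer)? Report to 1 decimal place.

Neyman allocation: nₕ = n·NₕSₕ / Σⱼ NⱼSⱼ.
Σ NⱼSⱼ = 10623·162 + 19946·104 + 11048·250 = 6.55731 × 10^6.
n_{East} = 1362·19946·104 / (6.55731 × 10^6) = 430.9.

430.9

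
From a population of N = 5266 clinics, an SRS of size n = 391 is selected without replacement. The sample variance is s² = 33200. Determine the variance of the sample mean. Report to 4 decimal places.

78.6059

Under SRS without replacement, Var(ȳ) = (1 − f)·s²/n with f = n/N = 391/5266 = 0.07424991.
Var(ȳ) = (1 − 0.07424991)·33200/391 = 0.92575009·84.910486 = 78.60589.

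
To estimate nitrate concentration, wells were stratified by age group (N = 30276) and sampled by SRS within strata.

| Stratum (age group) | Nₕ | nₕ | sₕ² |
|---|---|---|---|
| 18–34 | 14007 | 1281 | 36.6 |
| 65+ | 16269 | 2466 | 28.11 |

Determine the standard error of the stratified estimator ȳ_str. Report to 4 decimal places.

Var(ȳ_str) = Σₕ Wₕ²(1 − fₕ)sₕ²/nₕ with Wₕ = Nₕ/N, N = 30276.
18–34: Wₕ = 0.46264368; term = 0.46264368²·(1 − 0.09145427)·36.6/1281 = 0.005556125.
65+: Wₕ = 0.53735632; term = 0.53735632²·(1 − 0.15157662)·28.11/2466 = 0.0027925768.
Sum = 0.0083487018.
SE = √(0.0083487018) = 0.0914.

0.0914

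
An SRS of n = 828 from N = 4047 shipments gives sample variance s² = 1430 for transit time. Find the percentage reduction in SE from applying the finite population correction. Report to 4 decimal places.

f = n/N = 828/4047 = 0.20459600.
SE_no-fpc = √(s²/n) = 1.3141739; SE_fpc = √((1−f)s²/n) = 1.1720516.
Ratio = √(1−f) = 0.89185425. Reduction = 100·(1 − 0.89185425) = 10.8146%.

10.8146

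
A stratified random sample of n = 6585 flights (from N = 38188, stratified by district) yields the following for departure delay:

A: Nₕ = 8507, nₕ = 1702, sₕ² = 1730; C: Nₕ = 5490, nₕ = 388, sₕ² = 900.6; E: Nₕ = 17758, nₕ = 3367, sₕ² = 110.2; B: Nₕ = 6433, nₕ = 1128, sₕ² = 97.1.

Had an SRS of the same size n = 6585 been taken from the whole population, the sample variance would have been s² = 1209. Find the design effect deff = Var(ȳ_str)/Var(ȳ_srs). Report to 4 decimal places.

Var(ȳ_str) = Σ Wₕ²(1−fₕ)sₕ²/nₕ with Wₕ = Nₕ/38188:
  A: (8507/38188)²·(1−1702/8507)·1730/1702 = 0.040349419
  C: (5490/38188)²·(1−388/5490)·900.6/388 = 0.044581963
  E: (17758/38188)²·(1−3367/17758)·110.2/3367 = 0.0057354788
  B: (6433/38188)²·(1−1128/6433)·97.1/1128 = 0.0020144442
  → Var(ȳ_str) = 0.092681305.
Var(ȳ_srs) = (1 − 6585/38188)·1209/6585 = 0.15193993.
deff = 0.092681305 / 0.15193993 = 0.6100.

0.6100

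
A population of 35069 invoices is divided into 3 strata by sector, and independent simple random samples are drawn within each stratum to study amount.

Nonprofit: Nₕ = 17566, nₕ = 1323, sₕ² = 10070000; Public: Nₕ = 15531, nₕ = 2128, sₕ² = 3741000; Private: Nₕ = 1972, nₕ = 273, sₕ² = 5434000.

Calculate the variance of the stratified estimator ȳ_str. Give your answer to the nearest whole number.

Var(ȳ_str) = Σₕ Wₕ²(1 − fₕ)sₕ²/nₕ with Wₕ = Nₕ/N, N = 35069.
Nonprofit: Wₕ = 0.50089823; term = 0.50089823²·(1 − 0.07531595)·10070000/1323 = 1765.8832.
Public: Wₕ = 0.44286977; term = 0.44286977²·(1 − 0.13701629)·3741000/2128 = 297.5574.
Private: Wₕ = 0.05623200; term = 0.05623200²·(1 − 0.13843813)·5434000/273 = 54.226367.
Sum = 2117.667.

2118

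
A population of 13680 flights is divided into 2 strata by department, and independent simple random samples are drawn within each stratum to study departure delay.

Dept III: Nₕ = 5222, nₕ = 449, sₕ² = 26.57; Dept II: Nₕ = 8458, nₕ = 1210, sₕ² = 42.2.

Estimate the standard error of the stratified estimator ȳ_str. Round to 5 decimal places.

0.13895

Var(ȳ_str) = Σₕ Wₕ²(1 − fₕ)sₕ²/nₕ with Wₕ = Nₕ/N, N = 13680.
Dept III: Wₕ = 0.38172515; term = 0.38172515²·(1 − 0.08598238)·26.57/449 = 0.0078813628.
Dept II: Wₕ = 0.61827485; term = 0.61827485²·(1 − 0.14305983)·42.2/1210 = 0.011424593.
Sum = 0.019305956.
SE = √(0.019305956) = 0.13895.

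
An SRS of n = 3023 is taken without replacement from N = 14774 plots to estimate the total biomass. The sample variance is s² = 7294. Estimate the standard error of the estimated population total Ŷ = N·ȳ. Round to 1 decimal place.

Var(Ŷ) = N²·Var(ȳ) = N²·(1 − n/N)·s²/n.
f = 3023/14774 = 0.20461622; Var(ȳ) = 0.79538378·7294/3023 = 1.9191298.
Var(Ŷ) = 14774² · 1.9191298 = 4.1889053 × 10^8.
SE(Ŷ) = √(4.1889053 × 10^8) = 20466.8.

20466.8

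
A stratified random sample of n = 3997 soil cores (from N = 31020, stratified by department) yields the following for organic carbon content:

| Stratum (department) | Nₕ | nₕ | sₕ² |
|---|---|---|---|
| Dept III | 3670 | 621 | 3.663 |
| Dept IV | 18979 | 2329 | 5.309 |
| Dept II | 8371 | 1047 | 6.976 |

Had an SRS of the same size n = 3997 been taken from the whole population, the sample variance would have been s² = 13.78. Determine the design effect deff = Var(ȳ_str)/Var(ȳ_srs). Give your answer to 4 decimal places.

0.4134

Var(ȳ_str) = Σ Wₕ²(1−fₕ)sₕ²/nₕ with Wₕ = Nₕ/31020:
  Dept III: (3670/31020)²·(1−621/3670)·3.663/621 = 6.8593856 × 10^-5
  Dept IV: (18979/31020)²·(1−2329/18979)·5.309/2329 = 7.485955 × 10^-4
  Dept II: (8371/31020)²·(1−1047/8371)·6.976/1047 = 4.2452364 × 10^-4
  → Var(ȳ_str) = 0.001241713.
Var(ȳ_srs) = (1 − 3997/31020)·13.78/3997 = 0.0030033562.
deff = 0.001241713 / 0.0030033562 = 0.4134.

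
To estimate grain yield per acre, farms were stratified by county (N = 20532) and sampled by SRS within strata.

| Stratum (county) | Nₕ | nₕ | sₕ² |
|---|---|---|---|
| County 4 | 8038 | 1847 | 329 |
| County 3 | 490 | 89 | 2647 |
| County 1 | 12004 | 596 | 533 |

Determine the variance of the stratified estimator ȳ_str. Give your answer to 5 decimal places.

Var(ȳ_str) = Σₕ Wₕ²(1 − fₕ)sₕ²/nₕ with Wₕ = Nₕ/N, N = 20532.
County 4: Wₕ = 0.39148646; term = 0.39148646²·(1 − 0.22978353)·329/1847 = 0.021026902.
County 3: Wₕ = 0.02386519; term = 0.02386519²·(1 − 0.18163265)·2647/89 = 0.01386251.
County 1: Wₕ = 0.58464835; term = 0.58464835²·(1 − 0.04965012)·533/596 = 0.29050522.
Sum = 0.32539463.

0.32539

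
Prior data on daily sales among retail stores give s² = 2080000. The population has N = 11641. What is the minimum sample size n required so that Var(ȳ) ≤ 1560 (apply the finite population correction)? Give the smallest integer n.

Without fpc, n₀ = s²/D = 2080000/1560 = 1333.3333.
With fpc, (1 − n/N)·s²/n ≤ D requires n ≥ n₀/(1 + n₀/N) = 1333.3333/(1 + 1333.3333/11641) = 1196.3106.
Rounding up, n = 1197.

1197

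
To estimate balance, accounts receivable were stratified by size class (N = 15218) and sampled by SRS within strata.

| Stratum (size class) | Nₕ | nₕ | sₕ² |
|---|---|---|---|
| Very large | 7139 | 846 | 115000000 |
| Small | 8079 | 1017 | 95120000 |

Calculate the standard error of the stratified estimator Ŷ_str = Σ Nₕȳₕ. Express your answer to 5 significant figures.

3.3828 × 10^6

Var(Ŷ_str) = Σₕ Nₕ²(1 − fₕ)sₕ²/nₕ.
Very large: 7139²·(1 − 846/7139)·115000000/846 = 6.1069251 × 10^12.
Small: 8079²·(1 − 1017/8079)·95120000/1017 = 5.3362505 × 10^12.
Sum = 1.1443176 × 10^13.
SE = √(1.1443176 × 10^13) = 3.3828 × 10^6.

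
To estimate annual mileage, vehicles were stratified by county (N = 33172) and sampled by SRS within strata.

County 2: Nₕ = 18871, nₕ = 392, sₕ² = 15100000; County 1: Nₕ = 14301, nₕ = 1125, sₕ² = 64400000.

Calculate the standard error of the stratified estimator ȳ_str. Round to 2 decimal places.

Var(ȳ_str) = Σₕ Wₕ²(1 − fₕ)sₕ²/nₕ with Wₕ = Nₕ/N, N = 33172.
County 2: Wₕ = 0.56888340; term = 0.56888340²·(1 − 0.02077261)·15100000/392 = 12207.337.
County 1: Wₕ = 0.43111660; term = 0.43111660²·(1 − 0.07866583)·64400000/1125 = 9802.5716.
Sum = 22009.909.
SE = √(22009.909) = 148.36.

148.36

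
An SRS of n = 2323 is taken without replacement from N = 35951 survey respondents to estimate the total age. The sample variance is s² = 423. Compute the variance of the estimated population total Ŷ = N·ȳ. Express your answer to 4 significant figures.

2.201 × 10^8

Var(Ŷ) = N²·Var(ȳ) = N²·(1 − n/N)·s²/n.
f = 2323/35951 = 0.06461573; Var(ȳ) = 0.93538427·423/2323 = 0.17032611.
Var(Ŷ) = 35951² · 0.17032611 = 2.2014214 × 10^8.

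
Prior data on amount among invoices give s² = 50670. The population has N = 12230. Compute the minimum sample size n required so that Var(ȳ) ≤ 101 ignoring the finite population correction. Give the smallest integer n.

Without fpc, n₀ = s²/D = 50670/101 = 501.6832.
Rounding up, n = 502.

502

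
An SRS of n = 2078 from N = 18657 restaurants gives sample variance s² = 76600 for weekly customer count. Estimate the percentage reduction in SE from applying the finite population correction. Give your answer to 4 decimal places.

5.7333

f = n/N = 2078/18657 = 0.11137911.
SE_no-fpc = √(s²/n) = 6.0714387; SE_fpc = √((1−f)s²/n) = 5.7233443.
Ratio = √(1−f) = 0.94266690. Reduction = 100·(1 − 0.94266690) = 5.7333%.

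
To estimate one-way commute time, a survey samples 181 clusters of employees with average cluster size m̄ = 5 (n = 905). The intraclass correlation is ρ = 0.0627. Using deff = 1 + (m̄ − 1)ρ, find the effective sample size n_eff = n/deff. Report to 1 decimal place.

723.5

deff = 1 + (5 − 1)·0.0627 = 1 + 0.2508 = 1.2508.
n_eff = 905 / 1.2508 = 723.5.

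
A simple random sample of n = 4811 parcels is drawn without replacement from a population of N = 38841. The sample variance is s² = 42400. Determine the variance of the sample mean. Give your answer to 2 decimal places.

7.72

Under SRS without replacement, Var(ȳ) = (1 − f)·s²/n with f = n/N = 4811/38841 = 0.12386396.
Var(ȳ) = (1 − 0.12386396)·42400/4811 = 0.87613604·8.8131366 = 7.7215066.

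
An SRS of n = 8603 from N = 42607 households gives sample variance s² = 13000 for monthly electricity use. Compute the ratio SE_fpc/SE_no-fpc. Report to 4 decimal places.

f = n/N = 8603/42607 = 0.20191518.
SE_no-fpc = √(s²/n) = 1.2292684; SE_fpc = √((1−f)s²/n) = 1.0981742.
Ratio = √(1−f) = 0.89335593.

0.8934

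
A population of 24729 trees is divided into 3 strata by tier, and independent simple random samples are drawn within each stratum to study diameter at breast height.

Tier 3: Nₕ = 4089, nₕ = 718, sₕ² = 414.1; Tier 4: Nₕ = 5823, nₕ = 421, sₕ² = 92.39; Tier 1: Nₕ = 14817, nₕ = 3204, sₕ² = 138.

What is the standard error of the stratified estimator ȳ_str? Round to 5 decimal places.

Var(ȳ_str) = Σₕ Wₕ²(1 − fₕ)sₕ²/nₕ with Wₕ = Nₕ/N, N = 24729.
Tier 3: Wₕ = 0.16535242; term = 0.16535242²·(1 − 0.17559305)·414.1/718 = 0.013000006.
Tier 4: Wₕ = 0.23547252; term = 0.23547252²·(1 − 0.07229950)·92.39/421 = 0.011288367.
Tier 1: Wₕ = 0.59917506; term = 0.59917506²·(1 − 0.21623810)·138/3204 = 0.012119318.
Sum = 0.036407691.
SE = √(0.036407691) = 0.19081.

0.19081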